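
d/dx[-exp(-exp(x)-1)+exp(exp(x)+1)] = (exp(x) + exp(x + 2*exp(x) + 2))*exp(-exp(x) - 1)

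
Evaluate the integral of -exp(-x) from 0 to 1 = -1 + exp(-1)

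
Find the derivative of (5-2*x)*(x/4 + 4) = -x - 27/4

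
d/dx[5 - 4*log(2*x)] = -4/x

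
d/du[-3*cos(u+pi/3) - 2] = 3*sin(u + pi/3)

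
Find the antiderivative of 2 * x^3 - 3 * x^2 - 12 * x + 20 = x^4/2 - x^3 - 6*x^2 + 20*x + C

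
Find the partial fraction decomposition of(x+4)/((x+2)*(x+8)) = 2/(3*(x + 8)) + 1/(3*(x + 2))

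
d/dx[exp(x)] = exp(x)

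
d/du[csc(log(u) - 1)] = -cot(log(u) - 1)*csc(log(u) - 1)/u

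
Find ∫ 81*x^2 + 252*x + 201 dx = 27*x^3 + 126*x^2 + 201*x + C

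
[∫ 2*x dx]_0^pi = pi^2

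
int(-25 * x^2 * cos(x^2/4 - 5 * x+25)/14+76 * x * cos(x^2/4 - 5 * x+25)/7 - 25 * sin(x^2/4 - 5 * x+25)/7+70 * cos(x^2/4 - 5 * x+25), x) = (-25*x/7 - 14)*sin((x - 10)^2/4) + C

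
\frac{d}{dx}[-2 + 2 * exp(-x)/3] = -2*exp(-x)/3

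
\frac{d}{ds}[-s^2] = -2*s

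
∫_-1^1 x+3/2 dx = 3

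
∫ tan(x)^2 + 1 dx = tan(x) + C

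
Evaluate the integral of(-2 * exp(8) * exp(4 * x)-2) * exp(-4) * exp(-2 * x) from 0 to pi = -exp(4 + 2*pi) - exp(-4) + exp(-2*pi - 4) + exp(4)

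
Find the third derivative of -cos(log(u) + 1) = (sin(log(u) + 1) - 3*cos(log(u) + 1))/u^3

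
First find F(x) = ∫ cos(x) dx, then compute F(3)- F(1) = -sin(1) + sin(3)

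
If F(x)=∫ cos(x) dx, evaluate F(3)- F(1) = -sin(1) + sin(3)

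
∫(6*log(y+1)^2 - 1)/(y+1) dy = 2*log(y + 1)^3 - log(y + 1) + C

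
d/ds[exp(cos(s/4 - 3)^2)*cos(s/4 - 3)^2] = -exp(cos(s/4 - 3)^2)*sin(s/4 - 3)*cos(s/4 - 3)^3/2 - exp(cos(s/4 - 3)^2)*sin(s/4 - 3)*cos(s/4 - 3)/2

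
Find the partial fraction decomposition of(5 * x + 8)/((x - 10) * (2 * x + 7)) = 19/(27*(2*x + 7)) + 58/(27*(x - 10))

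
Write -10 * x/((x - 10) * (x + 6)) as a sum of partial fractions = -15/(4*(x + 6)) - 25/(4*(x - 10))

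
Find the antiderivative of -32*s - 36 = -16*s^2 - 36*s + C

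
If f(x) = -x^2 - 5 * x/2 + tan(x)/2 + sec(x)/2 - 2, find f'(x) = -2*x + tan(x)^2/2 + tan(x)*sec(x)/2 - 2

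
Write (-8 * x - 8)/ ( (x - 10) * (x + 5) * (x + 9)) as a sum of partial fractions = 16/(19*(x + 9)) - 8/(15*(x + 5)) - 88/(285*(x - 10))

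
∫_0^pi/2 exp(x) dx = -1 + exp(pi/2)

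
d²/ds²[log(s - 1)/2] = -1/(2*s^2 - 4*s + 2)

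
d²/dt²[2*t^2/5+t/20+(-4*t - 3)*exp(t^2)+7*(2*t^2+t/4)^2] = -16*t^3*exp(t^2) - 12*t^2*exp(t^2) + 336*t^2 - 24*t*exp(t^2) + 42*t - 6*exp(t^2) + 67/40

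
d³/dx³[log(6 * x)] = 2/x^3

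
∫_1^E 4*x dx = -2 + 2*exp(2)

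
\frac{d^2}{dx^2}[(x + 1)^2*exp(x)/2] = x^2*exp(x)/2 + 3*x*exp(x) + 7*exp(x)/2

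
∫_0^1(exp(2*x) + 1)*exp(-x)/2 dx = -exp(-1)/2 + E/2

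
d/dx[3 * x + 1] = 3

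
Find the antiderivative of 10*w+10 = 5*w^2 + 10*w + C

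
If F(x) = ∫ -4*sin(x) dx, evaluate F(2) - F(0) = -4 + 4*cos(2)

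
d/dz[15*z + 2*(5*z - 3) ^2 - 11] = 100*z - 45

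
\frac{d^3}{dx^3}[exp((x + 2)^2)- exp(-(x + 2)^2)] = (8*x^3*exp(2*x^2 + 8*x + 8) + 8*x^3 + 48*x^2*exp(2*x^2 + 8*x + 8) + 48*x^2 + 108*x*exp(2*x^2 + 8*x + 8) + 84*x + 88*exp(2*x^2 + 8*x + 8) + 40)*exp(-x^2 - 4*x - 4)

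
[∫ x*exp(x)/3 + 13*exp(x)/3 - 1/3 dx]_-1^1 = -11*exp(-1)/3 - 2/3 + 13*E/3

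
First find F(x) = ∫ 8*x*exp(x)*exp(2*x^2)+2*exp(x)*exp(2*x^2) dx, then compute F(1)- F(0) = -2 + 2*exp(3)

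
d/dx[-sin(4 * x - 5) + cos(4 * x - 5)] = -4*sin(4*x - 5) - 4*cos(4*x - 5)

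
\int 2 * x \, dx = x^2 + C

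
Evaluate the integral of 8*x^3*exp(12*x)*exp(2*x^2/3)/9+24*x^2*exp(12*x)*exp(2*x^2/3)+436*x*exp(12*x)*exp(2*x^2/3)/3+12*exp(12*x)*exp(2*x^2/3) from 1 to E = -38*exp(38/3)/3 + (2*exp(2)/3 + 12*E)*exp(2*exp(2)/3 + 12*E)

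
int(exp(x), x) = exp(x) + C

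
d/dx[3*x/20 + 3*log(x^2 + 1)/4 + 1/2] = (3*x^2 + 30*x + 3)/(20*x^2 + 20)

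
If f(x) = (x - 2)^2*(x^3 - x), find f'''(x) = 60*x^2 - 96*x + 18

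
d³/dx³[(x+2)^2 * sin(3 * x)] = -27*x^2*cos(3*x) - 54*x*sin(3*x) - 108*x*cos(3*x) - 108*sin(3*x) - 90*cos(3*x)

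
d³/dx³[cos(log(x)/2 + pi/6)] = (-7*sin(log(x)/2 + pi/6) + 6*cos(log(x)/2 + pi/6))/(8*x^3)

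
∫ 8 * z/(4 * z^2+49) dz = log(4*z^2/49 + 1) + C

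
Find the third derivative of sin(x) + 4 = -cos(x)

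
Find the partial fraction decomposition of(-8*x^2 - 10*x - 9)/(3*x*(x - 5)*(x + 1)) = -7/(18*(x + 1)) - 259/(90*(x - 5)) + 3/(5*x)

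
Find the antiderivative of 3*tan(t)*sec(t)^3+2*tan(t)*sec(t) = (sec(t)^2 + 2)*sec(t) + C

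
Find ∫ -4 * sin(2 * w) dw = 2*cos(2*w) + C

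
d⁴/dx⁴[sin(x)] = sin(x)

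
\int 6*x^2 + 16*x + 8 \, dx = 2*x^3 + 8*x^2 + 8*x + C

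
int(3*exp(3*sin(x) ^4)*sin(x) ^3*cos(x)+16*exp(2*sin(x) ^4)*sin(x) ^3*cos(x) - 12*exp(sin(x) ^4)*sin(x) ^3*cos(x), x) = (exp(2*sin(x)^4) + 8*exp(sin(x)^4) - 12)*exp(sin(x)^4)/4 + C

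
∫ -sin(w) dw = cos(w) + C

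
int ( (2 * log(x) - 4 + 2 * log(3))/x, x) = (log(3*x) - 2)^2 + C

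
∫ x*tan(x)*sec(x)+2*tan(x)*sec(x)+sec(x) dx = (x + 2)*sec(x) + C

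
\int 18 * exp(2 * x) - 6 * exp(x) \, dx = (3*exp(x) - 1)^2 + C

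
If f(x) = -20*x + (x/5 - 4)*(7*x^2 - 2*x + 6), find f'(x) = 21*x^2/5 - 284*x/5 - 54/5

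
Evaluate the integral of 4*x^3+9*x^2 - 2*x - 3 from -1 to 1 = 0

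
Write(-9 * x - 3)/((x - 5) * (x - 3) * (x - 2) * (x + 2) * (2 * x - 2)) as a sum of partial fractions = 1/(56*(x + 2)) + 1/(4*(x - 1)) - 7/(8*(x - 2)) + 3/(4*(x - 3)) - 1/(7*(x - 5))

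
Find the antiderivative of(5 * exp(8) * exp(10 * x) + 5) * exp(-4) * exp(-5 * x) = 2*sinh(5*x + 4) + C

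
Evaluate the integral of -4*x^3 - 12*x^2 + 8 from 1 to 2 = -35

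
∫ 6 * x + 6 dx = 3*x^2 + 6*x + C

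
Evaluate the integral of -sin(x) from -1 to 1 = 0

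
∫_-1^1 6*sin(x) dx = 0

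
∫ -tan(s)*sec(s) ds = -sec(s) + C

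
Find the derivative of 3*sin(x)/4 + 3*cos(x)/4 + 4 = -3*sin(x)/4 + 3*cos(x)/4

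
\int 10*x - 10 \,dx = 5*x^2 - 10*x + C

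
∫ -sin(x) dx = cos(x) + C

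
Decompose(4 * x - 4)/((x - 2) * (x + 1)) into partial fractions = 8/(3*(x + 1)) + 4/(3*(x - 2))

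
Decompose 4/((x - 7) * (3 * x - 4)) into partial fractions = -12/(17*(3*x - 4)) + 4/(17*(x - 7))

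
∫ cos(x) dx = sin(x) + C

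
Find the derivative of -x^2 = -2*x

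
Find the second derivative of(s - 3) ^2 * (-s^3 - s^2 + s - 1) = -20*s^3 + 60*s^2 - 12*s - 32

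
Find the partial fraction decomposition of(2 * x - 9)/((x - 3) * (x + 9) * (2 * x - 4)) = -9/(88*(x + 9)) + 5/(22*(x - 2)) - 1/(8*(x - 3))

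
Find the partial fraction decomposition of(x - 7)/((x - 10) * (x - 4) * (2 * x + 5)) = -38/(325*(2*x + 5)) + 1/(26*(x - 4)) + 1/(50*(x - 10))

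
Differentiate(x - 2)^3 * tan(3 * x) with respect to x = 3*(x - 2)^2*(x/cos(3*x)^2 + tan(3*x) - 2/cos(3*x)^2)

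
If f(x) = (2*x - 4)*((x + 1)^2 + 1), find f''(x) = 12*x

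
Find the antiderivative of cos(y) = sin(y) + C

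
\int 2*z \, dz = z^2 + C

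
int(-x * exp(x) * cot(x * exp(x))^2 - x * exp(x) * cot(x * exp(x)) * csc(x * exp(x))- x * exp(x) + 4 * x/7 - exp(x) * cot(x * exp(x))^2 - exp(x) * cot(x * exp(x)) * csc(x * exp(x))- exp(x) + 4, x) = 2*x^2/7 + 4*x + cot(x*exp(x)) + csc(x*exp(x)) + C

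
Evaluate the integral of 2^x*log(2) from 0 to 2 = 3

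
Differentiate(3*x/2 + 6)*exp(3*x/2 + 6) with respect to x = 9*x*exp(3*x/2 + 6)/4 + 21*exp(3*x/2 + 6)/2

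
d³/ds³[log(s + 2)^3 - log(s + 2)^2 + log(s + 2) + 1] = (6*log(s + 2)^2 - 22*log(s + 2) + 14)/(s^3 + 6*s^2 + 12*s + 8)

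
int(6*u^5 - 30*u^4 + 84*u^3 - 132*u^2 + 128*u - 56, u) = u^6 - 6*u^5 + 21*u^4 - 44*u^3 + 64*u^2 - 56*u + C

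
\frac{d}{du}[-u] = -1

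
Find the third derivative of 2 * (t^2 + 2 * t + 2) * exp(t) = 2*t^2*exp(t) + 16*t*exp(t) + 28*exp(t)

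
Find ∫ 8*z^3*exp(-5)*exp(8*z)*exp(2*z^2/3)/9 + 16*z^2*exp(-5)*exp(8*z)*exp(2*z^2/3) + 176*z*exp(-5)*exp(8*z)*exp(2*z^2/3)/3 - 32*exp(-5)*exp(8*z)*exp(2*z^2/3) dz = (2*z^2 + 24*z - 15)*exp(2*z^2/3 + 8*z - 5)/3 + C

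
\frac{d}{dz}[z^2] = 2*z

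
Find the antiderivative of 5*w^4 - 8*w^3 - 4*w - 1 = w^5 - 2*w^4 - 2*w^2 - w + C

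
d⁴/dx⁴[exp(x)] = exp(x)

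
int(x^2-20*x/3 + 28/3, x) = x^3/3 - 10*x^2/3 + 28*x/3 + C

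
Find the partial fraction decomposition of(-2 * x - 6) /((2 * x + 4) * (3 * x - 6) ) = 1/(12*(x + 2)) - 5/(12*(x - 2))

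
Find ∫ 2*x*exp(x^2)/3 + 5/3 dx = 5*x/3 + exp(x^2)/3 + C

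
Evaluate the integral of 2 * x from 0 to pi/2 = pi^2/4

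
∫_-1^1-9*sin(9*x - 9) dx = 1 - cos(18)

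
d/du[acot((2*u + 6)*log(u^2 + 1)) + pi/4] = (-2*u^2*log(u^2 + 1) - 4*u^2 - 12*u - 2*log(u^2 + 1))/(4*u^4*log(u^2 + 1)^2 + 24*u^3*log(u^2 + 1)^2 + 40*u^2*log(u^2 + 1)^2 + u^2 + 24*u*log(u^2 + 1)^2 + 36*log(u^2 + 1)^2 + 1)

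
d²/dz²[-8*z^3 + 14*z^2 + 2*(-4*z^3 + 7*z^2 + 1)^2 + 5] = 960*z^4 - 2240*z^3 + 1176*z^2 - 144*z + 84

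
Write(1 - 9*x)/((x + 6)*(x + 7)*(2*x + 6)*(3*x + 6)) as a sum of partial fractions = -8/(15*(x + 7)) + 55/(72*(x + 6)) - 7/(18*(x + 3)) + 19/(120*(x + 2))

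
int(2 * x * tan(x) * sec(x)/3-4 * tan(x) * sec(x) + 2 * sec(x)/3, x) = (2*x/3 - 4)*sec(x) + C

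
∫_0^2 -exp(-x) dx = -1 + exp(-2)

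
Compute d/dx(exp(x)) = exp(x)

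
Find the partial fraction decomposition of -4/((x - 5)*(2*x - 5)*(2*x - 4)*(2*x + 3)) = 1/(91*(2*x + 3)) + 1/(5*(2*x - 5)) - 2/(21*(x - 2)) - 2/(195*(x - 5))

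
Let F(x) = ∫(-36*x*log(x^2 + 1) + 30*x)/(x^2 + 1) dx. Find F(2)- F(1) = -9*log(5)^2 - 15*log(2) + 9*log(2)^2 + 15*log(5)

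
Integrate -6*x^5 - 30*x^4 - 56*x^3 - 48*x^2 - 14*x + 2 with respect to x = -x^6 - 6*x^5 - 14*x^4 - 16*x^3 - 7*x^2 + 2*x + C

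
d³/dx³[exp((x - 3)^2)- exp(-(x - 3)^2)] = (8*x^3*exp(2*x^2 - 12*x + 18) + 8*x^3 - 72*x^2*exp(2*x^2 - 12*x + 18) - 72*x^2 + 228*x*exp(2*x^2 - 12*x + 18) + 204*x - 252*exp(2*x^2 - 12*x + 18) - 180)*exp(-x^2 + 6*x - 9)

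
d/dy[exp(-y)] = -exp(-y)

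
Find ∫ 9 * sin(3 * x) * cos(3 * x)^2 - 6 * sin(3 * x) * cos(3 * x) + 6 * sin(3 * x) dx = (sin(3*x)^2 + cos(3*x) - 3)*cos(3*x) + C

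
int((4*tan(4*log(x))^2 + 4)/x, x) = tan(4*log(x)) + C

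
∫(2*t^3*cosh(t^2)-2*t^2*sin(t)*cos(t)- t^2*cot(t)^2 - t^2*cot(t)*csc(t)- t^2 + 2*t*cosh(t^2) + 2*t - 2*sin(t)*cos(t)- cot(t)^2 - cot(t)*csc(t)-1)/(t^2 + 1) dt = log(t^2 + 1) + cos(t)^2 + cot(t) + sinh(t^2) + csc(t) + C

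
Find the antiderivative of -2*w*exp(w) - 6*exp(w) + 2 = 2*(1 - exp(w))*(w + 2) + C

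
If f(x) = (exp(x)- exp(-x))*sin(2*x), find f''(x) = (-3*exp(2*x)*sin(2*x) + 4*exp(2*x)*cos(2*x) + 3*sin(2*x) + 4*cos(2*x))*exp(-x)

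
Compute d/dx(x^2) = 2*x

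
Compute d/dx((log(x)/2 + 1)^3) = (3*log(x)^2 + 12*log(x) + 12)/(8*x)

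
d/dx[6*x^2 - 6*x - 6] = 12*x - 6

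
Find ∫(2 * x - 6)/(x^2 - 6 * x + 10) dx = log((x - 3)^2 + 1) + C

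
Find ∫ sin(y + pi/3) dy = -cos(y + pi/3) + C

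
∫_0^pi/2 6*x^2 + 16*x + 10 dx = -4 + (1 + pi/2)^2*(pi + 4)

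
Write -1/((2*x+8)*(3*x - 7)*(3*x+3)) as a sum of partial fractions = -3/(380*(3*x - 7)) - 1/(342*(x + 4)) + 1/(180*(x + 1))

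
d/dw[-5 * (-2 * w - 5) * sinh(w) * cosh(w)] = 10*w*cosh(2*w) + 5*sinh(2*w) + 25*cosh(2*w)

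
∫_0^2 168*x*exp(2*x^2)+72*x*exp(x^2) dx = -78 + 36*exp(4) + 42*exp(8)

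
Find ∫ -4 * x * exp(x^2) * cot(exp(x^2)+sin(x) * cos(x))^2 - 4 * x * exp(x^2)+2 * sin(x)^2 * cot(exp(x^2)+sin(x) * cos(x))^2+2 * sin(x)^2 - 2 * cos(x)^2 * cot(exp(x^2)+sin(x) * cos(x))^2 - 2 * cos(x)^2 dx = 2*cot(exp(x^2) + sin(2*x)/2) + C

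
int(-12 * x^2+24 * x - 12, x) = -4*x^3 + 12*x^2 - 12*x + C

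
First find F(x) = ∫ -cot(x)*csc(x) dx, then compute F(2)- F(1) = -csc(1) + csc(2)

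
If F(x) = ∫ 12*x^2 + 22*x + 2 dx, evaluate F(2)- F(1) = 63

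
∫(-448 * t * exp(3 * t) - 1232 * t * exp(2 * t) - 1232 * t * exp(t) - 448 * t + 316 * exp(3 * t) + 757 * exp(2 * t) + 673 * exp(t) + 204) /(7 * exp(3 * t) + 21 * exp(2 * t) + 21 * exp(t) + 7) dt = (-5*(4*t + 5)*(exp(t) + 1)^2 - 14*(-2*(2*t - 1)*(exp(t) + 1) + exp(t))^2 + 5*(exp(t) + 1)*exp(t))/(7*(exp(t) + 1)^2) + C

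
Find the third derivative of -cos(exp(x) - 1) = (-exp(2*x)*sin(exp(x) - 1) + 3*exp(x)*cos(exp(x) - 1) + sin(exp(x) - 1))*exp(x)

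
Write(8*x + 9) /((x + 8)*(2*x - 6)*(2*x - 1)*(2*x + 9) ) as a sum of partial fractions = -9/(175*(2*x + 9)) - 13/(425*(2*x - 1)) + 5/(238*(x + 8)) + 1/(50*(x - 3))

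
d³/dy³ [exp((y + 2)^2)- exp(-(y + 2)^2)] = (8*y^3*exp(2*y^2 + 8*y + 8) + 8*y^3 + 48*y^2*exp(2*y^2 + 8*y + 8) + 48*y^2 + 108*y*exp(2*y^2 + 8*y + 8) + 84*y + 88*exp(2*y^2 + 8*y + 8) + 40)*exp(-y^2 - 4*y - 4)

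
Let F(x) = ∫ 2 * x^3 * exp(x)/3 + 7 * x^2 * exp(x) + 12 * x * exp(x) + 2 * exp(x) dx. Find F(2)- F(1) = -23*E/3 - atan(6) - atan(1/6) + pi/2 + 88*exp(2)/3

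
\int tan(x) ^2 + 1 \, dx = tan(x) + C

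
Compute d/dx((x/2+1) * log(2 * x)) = (x*log(x) + x*log(2) + x + 2)/(2*x)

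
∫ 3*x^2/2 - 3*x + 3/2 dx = x^3/2 - 3*x^2/2 + 3*x/2 + C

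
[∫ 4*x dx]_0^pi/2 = pi^2/2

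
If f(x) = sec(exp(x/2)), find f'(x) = exp(x/2)*tan(exp(x/2))*sec(exp(x/2))/2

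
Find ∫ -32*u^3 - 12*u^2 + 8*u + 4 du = -8*u^4 - 4*u^3 + 4*u^2 + 4*u + C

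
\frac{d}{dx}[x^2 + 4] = 2*x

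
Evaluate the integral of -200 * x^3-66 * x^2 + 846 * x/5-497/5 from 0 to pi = (-7 + 31*pi/5 + 5*pi^2)*(-10*pi^2 - 7 + 8*pi) - 49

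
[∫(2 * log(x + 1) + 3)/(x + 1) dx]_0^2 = log(3)^2 + 3*log(3)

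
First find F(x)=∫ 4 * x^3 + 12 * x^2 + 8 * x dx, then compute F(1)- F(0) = 9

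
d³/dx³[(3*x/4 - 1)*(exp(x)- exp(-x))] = (3*x*exp(2*x) + 3*x + 5*exp(2*x) - 13)*exp(-x)/4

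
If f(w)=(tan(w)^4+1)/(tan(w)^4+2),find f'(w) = 4*(tan(w)^2 + 1)*tan(w)^3/(tan(w)^4 + 2)^2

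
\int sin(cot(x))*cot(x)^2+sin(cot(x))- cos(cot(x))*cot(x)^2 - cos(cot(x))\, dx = sqrt(2)*sin(pi/4 + 1/tan(x)) + C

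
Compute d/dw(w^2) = 2*w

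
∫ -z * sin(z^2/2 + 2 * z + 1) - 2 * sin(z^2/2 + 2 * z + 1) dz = cos((z + 2)^2/2 - 1) + C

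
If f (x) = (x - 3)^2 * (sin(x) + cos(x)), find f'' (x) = -x^2*sin(x) - x^2*cos(x) + 2*x*sin(x) + 10*x*cos(x) + 5*sin(x) - 19*cos(x)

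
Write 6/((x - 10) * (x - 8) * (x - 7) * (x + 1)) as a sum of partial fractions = -1/(132*(x + 1)) + 1/(4*(x - 7)) - 1/(3*(x - 8)) + 1/(11*(x - 10))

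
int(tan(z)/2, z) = log(sec(z))/2 + C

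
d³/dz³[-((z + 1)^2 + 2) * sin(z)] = z^2*cos(z) + 6*z*sin(z) + 2*z*cos(z) + 6*sin(z) - 3*cos(z)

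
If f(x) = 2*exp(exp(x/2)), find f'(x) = exp(x/2 + exp(x/2))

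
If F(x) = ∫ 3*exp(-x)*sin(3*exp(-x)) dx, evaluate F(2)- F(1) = -cos(3*exp(-1)) + cos(3*exp(-2))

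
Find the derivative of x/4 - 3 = 1/4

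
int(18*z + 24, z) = 9*z^2 + 24*z + C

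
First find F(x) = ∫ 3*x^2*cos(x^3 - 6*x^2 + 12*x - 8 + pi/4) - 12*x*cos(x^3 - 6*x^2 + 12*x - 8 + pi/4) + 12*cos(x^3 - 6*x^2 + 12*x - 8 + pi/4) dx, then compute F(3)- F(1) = sqrt(2)*sin(1)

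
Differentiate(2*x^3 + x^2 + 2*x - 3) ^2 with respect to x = 24*x^5 + 20*x^4 + 36*x^3 - 24*x^2 - 4*x - 12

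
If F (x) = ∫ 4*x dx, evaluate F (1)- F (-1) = 0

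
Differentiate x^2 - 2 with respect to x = 2*x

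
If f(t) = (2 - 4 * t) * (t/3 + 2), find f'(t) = -8*t/3 - 22/3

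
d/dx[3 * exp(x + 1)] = 3*exp(x + 1)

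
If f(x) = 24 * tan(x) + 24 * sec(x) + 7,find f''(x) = 48*sin(x)/cos(x)^3 - 24/cos(x) + 48/cos(x)^3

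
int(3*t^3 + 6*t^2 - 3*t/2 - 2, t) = 3*t^4/4 + 2*t^3 - 3*t^2/4 - 2*t + C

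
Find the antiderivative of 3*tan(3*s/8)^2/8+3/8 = tan(3*s/8) + C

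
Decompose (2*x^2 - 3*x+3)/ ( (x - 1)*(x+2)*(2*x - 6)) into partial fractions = 17/(30*(x + 2)) - 1/(6*(x - 1)) + 3/(5*(x - 3))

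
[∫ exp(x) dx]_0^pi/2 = -1 + exp(pi/2)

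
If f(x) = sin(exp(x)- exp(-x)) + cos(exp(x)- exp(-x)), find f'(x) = sqrt(2)*(exp(2*x) + 1)*exp(-x)*cos(exp(x) + pi/4 - exp(-x))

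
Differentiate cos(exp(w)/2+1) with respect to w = -exp(w)*sin(exp(w)/2 + 1)/2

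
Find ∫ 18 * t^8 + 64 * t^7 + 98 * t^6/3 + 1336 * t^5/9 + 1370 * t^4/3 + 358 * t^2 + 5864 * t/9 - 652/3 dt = 2*t^9 + 8*t^8 + 14*t^7/3 + 668*t^6/27 + 274*t^5/3 + 358*t^3/3 + 2932*t^2/9 - 652*t/3 + C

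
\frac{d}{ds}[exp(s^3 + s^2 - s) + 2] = 3*s^2*exp(s^3 + s^2 - s) + 2*s*exp(s^3 + s^2 - s) - exp(s^3 + s^2 - s)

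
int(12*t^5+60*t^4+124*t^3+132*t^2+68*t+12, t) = 2*t^6 + 12*t^5 + 31*t^4 + 44*t^3 + 34*t^2 + 12*t + C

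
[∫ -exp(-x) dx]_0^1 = -1 + exp(-1)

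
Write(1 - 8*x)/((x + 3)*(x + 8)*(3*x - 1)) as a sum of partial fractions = -3/(50*(3*x - 1)) + 13/(25*(x + 8)) - 1/(2*(x + 3))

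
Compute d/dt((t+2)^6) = 6*t^5 + 60*t^4 + 240*t^3 + 480*t^2 + 480*t + 192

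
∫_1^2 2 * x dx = 3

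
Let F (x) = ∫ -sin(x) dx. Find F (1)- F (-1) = 0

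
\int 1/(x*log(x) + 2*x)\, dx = log(2*log(x) + 4) + C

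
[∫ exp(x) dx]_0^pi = -1 + exp(pi)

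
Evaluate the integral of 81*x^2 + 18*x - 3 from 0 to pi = -3*pi + 9*pi^2 + 27*pi^3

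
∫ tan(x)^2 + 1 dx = tan(x) + C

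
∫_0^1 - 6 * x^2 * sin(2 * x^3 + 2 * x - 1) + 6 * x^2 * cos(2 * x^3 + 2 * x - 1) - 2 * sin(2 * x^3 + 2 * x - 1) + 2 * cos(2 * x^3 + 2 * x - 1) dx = cos(3) - cos(1) + sin(3) + sin(1)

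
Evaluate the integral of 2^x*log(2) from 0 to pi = -1 + 2^pi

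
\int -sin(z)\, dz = cos(z) + C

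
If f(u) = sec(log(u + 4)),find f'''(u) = (25*sin(log(u + 4)) + sin(3*log(u + 4)) - 15*cos(log(u + 4)) + 3*cos(3*log(u + 4)))/((cos(2*log(u + 4)) + 1)^2*(u^3 + 12*u^2 + 48*u + 64))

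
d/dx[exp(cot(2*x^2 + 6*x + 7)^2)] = -4*(2*x + 3)*exp(-1 + sin(2*x^2 + 6*x + 7)^(-2))*cos(2*x^2 + 6*x + 7)/sin(2*x^2 + 6*x + 7)^3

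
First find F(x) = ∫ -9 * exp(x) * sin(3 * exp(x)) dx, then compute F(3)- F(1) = 3*cos(3*exp(3)) - 3*cos(3*E)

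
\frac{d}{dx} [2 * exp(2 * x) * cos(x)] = 2*(-sin(x) + 2*cos(x))*exp(2*x)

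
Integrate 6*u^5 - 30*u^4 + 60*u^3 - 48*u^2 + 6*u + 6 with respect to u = u^6 - 6*u^5 + 15*u^4 - 16*u^3 + 3*u^2 + 6*u + C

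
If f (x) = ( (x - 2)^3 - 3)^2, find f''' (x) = 120*x^3 - 720*x^2 + 1440*x - 996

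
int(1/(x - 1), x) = log(9 - 9*x) + C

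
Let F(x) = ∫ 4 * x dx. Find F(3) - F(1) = 16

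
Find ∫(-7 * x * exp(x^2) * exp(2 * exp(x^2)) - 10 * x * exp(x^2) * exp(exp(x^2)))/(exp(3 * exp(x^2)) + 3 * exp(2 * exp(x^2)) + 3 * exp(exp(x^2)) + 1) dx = (-37*exp(2*exp(x^2)) - 60*exp(exp(x^2)) - 20)/(4*(exp(2*exp(x^2)) + 2*exp(exp(x^2)) + 1)) + C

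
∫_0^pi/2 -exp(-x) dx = -1 + exp(-pi/2)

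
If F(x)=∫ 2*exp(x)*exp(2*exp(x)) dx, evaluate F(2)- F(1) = -exp(2*E) + exp(2*exp(2))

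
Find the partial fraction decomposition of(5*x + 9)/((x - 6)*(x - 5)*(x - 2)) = 19/(12*(x - 2)) - 34/(3*(x - 5)) + 39/(4*(x - 6))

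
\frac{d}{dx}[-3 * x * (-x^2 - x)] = 9*x^2 + 6*x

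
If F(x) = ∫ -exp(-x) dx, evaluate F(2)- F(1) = -exp(-1) + exp(-2)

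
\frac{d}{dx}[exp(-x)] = -exp(-x)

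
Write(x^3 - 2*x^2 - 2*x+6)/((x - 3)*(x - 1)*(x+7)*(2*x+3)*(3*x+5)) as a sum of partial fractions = 69/(1792*(3*x + 5)) + 2/(55*(2*x + 3)) - 421/(14080*(x + 7)) - 3/(640*(x - 1)) + 1/(280*(x - 3))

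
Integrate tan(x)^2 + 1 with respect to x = tan(x) + C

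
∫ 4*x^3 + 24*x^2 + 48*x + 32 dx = x^4 + 8*x^3 + 24*x^2 + 32*x + C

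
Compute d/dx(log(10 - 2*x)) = 1/(x - 5)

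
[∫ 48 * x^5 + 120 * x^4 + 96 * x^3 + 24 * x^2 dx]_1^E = -64 + (2*E + 2*exp(2))^3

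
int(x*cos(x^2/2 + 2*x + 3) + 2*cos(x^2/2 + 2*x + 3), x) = sin((x + 2)^2/2 + 1) + C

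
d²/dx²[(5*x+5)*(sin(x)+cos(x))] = -5*x*sin(x) - 5*x*cos(x) - 15*sin(x) + 5*cos(x)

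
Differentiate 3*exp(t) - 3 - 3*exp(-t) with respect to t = (3*exp(2*t) + 3)*exp(-t)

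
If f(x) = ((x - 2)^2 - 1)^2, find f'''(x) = 24*x - 48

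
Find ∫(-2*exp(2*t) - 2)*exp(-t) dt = -4*sinh(t) + C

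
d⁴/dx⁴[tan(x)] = 24*tan(x)^5 + 40*tan(x)^3 + 16*tan(x)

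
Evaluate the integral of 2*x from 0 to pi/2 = pi^2/4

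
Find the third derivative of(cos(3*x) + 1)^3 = 405*sin(3*x)/4 + 324*sin(6*x) + 729*sin(9*x)/4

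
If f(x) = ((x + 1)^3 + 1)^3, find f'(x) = 9*x^8 + 72*x^7 + 252*x^6 + 522*x^5 + 720*x^4 + 684*x^3 + 441*x^2 + 180*x + 36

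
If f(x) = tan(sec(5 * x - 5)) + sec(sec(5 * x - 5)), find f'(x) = 5*tan(5*x - 5)*tan(sec(5*x - 5))^2*sec(5*x - 5) + 5*tan(5*x - 5)*tan(sec(5*x - 5))*sec(5*x - 5)*sec(sec(5*x - 5)) + 5*tan(5*x - 5)*sec(5*x - 5)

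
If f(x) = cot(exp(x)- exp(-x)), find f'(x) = -(exp(2*x) + 1)*exp(-x)/sin(exp(x) - exp(-x))^2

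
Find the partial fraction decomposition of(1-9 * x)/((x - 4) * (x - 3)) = 26/(x - 3) - 35/(x - 4)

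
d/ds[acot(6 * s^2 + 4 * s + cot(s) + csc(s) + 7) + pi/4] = (-12*s + cot(s)^2 + cot(s)*csc(s) - 3)/(36*s^4 + 48*s^3 + 100*s^2 + 12*s^2/tan(s) + 12*s^2/sin(s) + 56*s + 8*s/tan(s) + 8*s/sin(s) + 49 + 14/tan(s) + 14/sin(s) + 2*cos(s)/sin(s)^2 + 2/sin(s)^2)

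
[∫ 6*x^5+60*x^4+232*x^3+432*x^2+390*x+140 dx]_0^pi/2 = -44 + 2*(pi/2 + 2)^2 + (-1 + (pi/2 + 2)^2)^2 + (-1 + (pi/2 + 2)^2)^3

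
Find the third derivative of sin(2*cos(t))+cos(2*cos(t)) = -8*sin(t)^3*sin(2*cos(t)) + 8*sin(t)^3*cos(2*cos(t)) - 12*sin(t)*sin(2*cos(t))*cos(t) - 2*sin(t)*sin(2*cos(t)) - 12*sin(t)*cos(t)*cos(2*cos(t)) + 2*sin(t)*cos(2*cos(t))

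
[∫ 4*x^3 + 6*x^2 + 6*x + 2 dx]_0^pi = -1 + (-pi^2 - pi - 1)^2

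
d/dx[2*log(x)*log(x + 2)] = (2*x*log(x) + 2*x*log(x + 2) + 4*log(x + 2))/(x^2 + 2*x)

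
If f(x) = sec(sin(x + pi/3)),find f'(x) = cos(x + pi/3)*tan(sin(x + pi/3))*sec(sin(x + pi/3))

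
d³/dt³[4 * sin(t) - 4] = -4*cos(t)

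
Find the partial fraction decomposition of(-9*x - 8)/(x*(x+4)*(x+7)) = 55/(21*(x + 7)) - 7/(3*(x + 4)) - 2/(7*x)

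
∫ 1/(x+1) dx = log(x + 1) + C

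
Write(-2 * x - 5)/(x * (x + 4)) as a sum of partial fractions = -3/(4*(x + 4)) - 5/(4*x)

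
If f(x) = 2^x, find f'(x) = 2^x*log(2)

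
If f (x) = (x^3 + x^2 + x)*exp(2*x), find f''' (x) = 8*x^3*exp(2*x) + 44*x^2*exp(2*x) + 68*x*exp(2*x) + 30*exp(2*x)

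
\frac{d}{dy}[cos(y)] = -sin(y)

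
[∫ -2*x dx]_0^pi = -pi^2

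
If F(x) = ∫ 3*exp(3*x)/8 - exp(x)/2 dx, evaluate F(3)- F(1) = -5*exp(3)/8 + E/2 + exp(9)/8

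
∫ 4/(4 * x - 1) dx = log(8*x - 2) + C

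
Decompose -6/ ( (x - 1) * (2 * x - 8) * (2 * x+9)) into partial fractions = -12/(187*(2*x + 9)) + 1/(11*(x - 1)) - 1/(17*(x - 4))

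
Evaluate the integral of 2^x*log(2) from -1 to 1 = 3/2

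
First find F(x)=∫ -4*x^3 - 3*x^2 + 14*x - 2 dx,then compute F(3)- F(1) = -54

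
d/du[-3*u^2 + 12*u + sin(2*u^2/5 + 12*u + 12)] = 4*u*cos(2*u^2/5 + 12*u + 12)/5 - 6*u + 12*cos(2*u^2/5 + 12*u + 12) + 12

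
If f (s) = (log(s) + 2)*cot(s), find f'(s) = (-s*log(s)/sin(s)^2 - 2*s/sin(s)^2 + 1/tan(s))/s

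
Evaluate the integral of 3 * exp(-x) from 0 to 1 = 3 - 3*exp(-1)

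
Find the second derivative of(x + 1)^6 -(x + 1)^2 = 30*x^4 + 120*x^3 + 180*x^2 + 120*x + 28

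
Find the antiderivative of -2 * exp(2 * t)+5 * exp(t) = (5 - exp(t))*exp(t) + C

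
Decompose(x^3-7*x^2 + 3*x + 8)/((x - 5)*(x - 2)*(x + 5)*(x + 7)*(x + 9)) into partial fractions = -1315/(1232*(x + 9)) + 233/(144*(x + 7)) - 307/(560*(x + 5)) + 2/(693*(x - 2)) - 3/(560*(x - 5))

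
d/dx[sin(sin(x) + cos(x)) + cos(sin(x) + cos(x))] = 2*cos(x + pi/4)*cos(sqrt(2)*sin(x + pi/4) + pi/4)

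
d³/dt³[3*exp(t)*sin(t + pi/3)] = -6*sqrt(2)*exp(t)*sin(t + pi/12)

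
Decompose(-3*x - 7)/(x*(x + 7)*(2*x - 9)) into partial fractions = -82/(207*(2*x - 9)) + 2/(23*(x + 7)) + 1/(9*x)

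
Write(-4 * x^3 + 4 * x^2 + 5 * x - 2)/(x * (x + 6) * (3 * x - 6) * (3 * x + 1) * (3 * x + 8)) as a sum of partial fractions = -1201/(11760*(3*x + 8)) - 83/(2499*(3*x + 1)) + 61/(1530*(x + 6)) - 1/(588*(x - 2)) + 1/(144*x)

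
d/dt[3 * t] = 3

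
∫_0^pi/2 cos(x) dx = 1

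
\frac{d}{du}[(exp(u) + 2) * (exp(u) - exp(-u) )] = (2*exp(3*u) + 2*exp(2*u) + 2)*exp(-u)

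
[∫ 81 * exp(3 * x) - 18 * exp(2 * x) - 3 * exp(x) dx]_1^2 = -27*exp(3) - 9*exp(4) + 3*E + 6*exp(2) + 27*exp(6)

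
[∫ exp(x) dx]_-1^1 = E - exp(-1)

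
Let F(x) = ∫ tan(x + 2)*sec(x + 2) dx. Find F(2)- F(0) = sec(4) - sec(2)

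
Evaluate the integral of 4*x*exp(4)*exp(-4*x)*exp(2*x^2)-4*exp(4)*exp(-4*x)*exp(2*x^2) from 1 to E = -exp(2) + exp(2 + 2*(-1 + E)^2)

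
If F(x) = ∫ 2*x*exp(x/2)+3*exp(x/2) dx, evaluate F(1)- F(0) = 2 + 2*exp(1/2)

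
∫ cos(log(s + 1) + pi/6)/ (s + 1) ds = sin(log(s + 1) + pi/6) + C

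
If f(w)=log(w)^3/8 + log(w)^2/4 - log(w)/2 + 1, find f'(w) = (3*log(w)^2 + 4*log(w) - 4)/(8*w)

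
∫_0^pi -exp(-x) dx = -1 + exp(-pi)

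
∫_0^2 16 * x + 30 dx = 92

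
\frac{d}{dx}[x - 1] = 1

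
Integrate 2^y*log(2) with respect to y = 2^y + C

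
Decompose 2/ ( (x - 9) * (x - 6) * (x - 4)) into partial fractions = 1/(5*(x - 4)) - 1/(3*(x - 6)) + 2/(15*(x - 9))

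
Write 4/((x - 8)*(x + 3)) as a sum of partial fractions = -4/(11*(x + 3)) + 4/(11*(x - 8))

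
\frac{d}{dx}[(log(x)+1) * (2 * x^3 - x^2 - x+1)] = (6*x^3*log(x) + 8*x^3 - 2*x^2*log(x) - 3*x^2 - x*log(x) - 2*x + 1)/x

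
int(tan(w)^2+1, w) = tan(w) + C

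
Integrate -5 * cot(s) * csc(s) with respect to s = 5*csc(s) + C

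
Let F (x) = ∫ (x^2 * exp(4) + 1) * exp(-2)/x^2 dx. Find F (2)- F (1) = exp(-2)/2 + exp(2)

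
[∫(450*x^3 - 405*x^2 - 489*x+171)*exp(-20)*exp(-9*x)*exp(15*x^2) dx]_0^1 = -14*exp(-14) + 20*exp(-20)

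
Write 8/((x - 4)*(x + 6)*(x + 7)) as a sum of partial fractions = 8/(11*(x + 7)) - 4/(5*(x + 6)) + 4/(55*(x - 4))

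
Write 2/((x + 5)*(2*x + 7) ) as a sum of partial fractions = 4/(3*(2*x + 7)) - 2/(3*(x + 5))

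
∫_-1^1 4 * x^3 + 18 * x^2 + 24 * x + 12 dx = 36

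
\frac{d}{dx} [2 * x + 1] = 2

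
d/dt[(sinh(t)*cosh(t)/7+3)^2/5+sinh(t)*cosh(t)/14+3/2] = sinh(4*t)/490 + 17*cosh(2*t)/70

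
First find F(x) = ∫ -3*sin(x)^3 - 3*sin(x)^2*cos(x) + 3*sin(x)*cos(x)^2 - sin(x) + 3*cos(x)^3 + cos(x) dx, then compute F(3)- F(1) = -(cos(1) + sin(1))^3 + cos(3) - sin(1) + (cos(3) + sin(3))^3 - cos(1) + sin(3)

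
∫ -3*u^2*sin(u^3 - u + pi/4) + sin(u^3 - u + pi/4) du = cos(u^3 - u + pi/4) + C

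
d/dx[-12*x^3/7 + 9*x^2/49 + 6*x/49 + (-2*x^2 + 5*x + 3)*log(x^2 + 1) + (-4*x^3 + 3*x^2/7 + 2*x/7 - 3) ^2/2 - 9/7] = (2352*x^7 - 420*x^6 + 2146*x^5 + 1110*x^4 - 196*x^3*log(x^2 + 1) - 506*x^3 + 245*x^2*log(x^2 + 1) + 1984*x^2 - 196*x*log(x^2 + 1) + 190*x + 245*log(x^2 + 1) - 36)/(49*x^2 + 49)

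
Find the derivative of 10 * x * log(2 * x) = 10*log(x) + 10*log(2) + 10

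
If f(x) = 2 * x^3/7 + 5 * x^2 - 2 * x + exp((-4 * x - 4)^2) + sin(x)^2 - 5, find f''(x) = 1024*x^2*exp(16*x^2 + 32*x + 16) + 2048*x*exp(16*x^2 + 32*x + 16) + 12*x/7 + 1056*exp(16*x^2 + 32*x + 16) - 2*sin(x)^2 + 2*cos(x)^2 + 10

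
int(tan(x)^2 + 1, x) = tan(x) + C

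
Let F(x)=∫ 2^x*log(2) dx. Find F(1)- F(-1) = 3/2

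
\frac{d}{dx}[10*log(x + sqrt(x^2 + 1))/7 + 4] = (10*x + 10*sqrt(x^2 + 1))/(7*x^2 + 7*x*sqrt(x^2 + 1) + 7)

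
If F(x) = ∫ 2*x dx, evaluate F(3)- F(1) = 8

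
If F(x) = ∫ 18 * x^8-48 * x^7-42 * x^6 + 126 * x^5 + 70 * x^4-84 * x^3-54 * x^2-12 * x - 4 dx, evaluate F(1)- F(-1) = -24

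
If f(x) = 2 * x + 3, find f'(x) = 2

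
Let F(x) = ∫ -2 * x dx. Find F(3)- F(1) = -8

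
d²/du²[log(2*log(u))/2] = (-log(u) - 1)/(2*u^2*log(u)^2)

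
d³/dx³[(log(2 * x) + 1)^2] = (4*log(x) - 2 + 4*log(2))/x^3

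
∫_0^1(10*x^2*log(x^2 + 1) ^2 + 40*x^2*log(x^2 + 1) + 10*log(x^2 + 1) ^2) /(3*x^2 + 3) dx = 10*log(2)^2/3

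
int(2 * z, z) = z^2 + C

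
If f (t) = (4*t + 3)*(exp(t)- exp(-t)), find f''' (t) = (4*t*exp(2*t) + 4*t + 15*exp(2*t) - 9)*exp(-t)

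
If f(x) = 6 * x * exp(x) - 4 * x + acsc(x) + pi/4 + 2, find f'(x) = (6*x^3*sqrt(1 - 1/x^2)*exp(x) + 6*x^2*sqrt(1 - 1/x^2)*exp(x) - 4*x^2*sqrt(1 - 1/x^2) - 1)/(x^2*sqrt(1 - 1/x^2))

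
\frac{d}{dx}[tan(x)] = cos(x)^(-2)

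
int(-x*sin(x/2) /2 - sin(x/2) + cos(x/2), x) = (x + 2)*cos(x/2) + C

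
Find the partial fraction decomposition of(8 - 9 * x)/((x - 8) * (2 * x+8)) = -11/(6*(x + 4)) - 8/(3*(x - 8))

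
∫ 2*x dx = x^2 + C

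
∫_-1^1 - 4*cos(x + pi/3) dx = -4*sin(1)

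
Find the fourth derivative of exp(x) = exp(x)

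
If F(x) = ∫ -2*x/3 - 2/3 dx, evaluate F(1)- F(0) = -1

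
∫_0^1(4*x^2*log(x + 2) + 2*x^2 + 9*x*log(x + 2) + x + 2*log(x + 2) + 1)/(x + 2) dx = -log(2) + 4*log(3)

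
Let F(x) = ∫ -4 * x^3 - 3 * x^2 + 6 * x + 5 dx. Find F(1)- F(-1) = 8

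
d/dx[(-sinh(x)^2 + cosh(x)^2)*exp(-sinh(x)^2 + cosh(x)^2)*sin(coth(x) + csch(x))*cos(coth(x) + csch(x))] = -E*(cosh(x) + 1)*cos(2*(coth(x) + csch(x)))/sinh(x)^2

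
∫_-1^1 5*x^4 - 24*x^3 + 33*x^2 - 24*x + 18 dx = 60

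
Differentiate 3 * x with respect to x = 3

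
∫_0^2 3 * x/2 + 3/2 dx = 6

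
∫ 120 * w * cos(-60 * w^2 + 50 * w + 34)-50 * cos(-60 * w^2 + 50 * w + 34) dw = -sin(-60*w^2 + 50*w + 34) + C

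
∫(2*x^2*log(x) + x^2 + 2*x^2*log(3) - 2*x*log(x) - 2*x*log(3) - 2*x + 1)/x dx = (x - 1)^2*log(3*x) + C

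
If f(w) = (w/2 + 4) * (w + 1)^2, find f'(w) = 3*w^2/2 + 10*w + 17/2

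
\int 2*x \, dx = x^2 + C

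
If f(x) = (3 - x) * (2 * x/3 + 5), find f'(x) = -4*x/3 - 3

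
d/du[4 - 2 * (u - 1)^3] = -6*u^2 + 12*u - 6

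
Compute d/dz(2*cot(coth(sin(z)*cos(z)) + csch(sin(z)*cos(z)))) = -4*(coth(sin(2*z)/2)*csch(sin(2*z)/2) + 2/(cosh(sin(2*z)) - 1))*cos(2*z)/(cos(2*coth(sin(2*z)/2) + 2*csch(sin(2*z)/2)) - 1)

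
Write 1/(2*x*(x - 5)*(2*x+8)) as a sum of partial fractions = 1/(144*(x + 4)) + 1/(180*(x - 5)) - 1/(80*x)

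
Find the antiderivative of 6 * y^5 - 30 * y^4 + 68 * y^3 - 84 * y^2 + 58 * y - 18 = y^6 - 6*y^5 + 17*y^4 - 28*y^3 + 29*y^2 - 18*y + C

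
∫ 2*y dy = y^2 + C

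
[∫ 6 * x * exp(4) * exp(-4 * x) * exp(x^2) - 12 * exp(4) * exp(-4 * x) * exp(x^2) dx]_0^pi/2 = -3*exp(4) + 3*exp((-2 + pi/2)^2)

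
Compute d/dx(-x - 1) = -1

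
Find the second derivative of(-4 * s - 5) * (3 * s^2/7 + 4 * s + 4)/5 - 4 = -72*s/35 - 254/35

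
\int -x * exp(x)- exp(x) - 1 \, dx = -x*(exp(x) + 1) + C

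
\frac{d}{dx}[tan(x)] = cos(x)^(-2)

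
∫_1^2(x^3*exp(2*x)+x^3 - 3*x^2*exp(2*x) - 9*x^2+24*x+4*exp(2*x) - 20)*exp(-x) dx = E - exp(-1)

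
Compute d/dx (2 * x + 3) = 2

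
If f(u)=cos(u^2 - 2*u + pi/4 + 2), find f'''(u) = 8*u^3*sin(u^2 - 2*u + pi/4 + 2) - 24*u^2*sin(u^2 - 2*u + pi/4 + 2) + 24*u*sin(u^2 - 2*u + pi/4 + 2) - 12*u*cos(u^2 - 2*u + pi/4 + 2) - 8*sin(u^2 - 2*u + pi/4 + 2) + 12*cos(u^2 - 2*u + pi/4 + 2)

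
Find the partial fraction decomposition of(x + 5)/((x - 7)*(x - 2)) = -7/(5*(x - 2)) + 12/(5*(x - 7))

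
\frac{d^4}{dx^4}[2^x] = 2^x*log(2)^4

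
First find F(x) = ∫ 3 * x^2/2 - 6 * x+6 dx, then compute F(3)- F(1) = 1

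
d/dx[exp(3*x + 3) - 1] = 3*exp(3*x + 3)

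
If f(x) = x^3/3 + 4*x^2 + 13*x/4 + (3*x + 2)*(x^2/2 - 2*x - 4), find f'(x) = 11*x^2/2 - 2*x - 51/4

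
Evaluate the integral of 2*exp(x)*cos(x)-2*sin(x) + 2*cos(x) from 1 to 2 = -(2 + E)*(cos(1) + sin(1)) + (2 + exp(2))*(cos(2) + sin(2))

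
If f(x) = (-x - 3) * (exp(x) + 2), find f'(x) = -x*exp(x) - 4*exp(x) - 2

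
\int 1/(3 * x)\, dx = log(x)/3 + C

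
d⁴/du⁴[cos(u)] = cos(u)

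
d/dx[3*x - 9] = 3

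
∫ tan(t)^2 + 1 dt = tan(t) + C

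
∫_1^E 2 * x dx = -1 + exp(2)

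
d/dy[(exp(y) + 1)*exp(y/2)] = 3*exp(3*y/2)/2 + exp(y/2)/2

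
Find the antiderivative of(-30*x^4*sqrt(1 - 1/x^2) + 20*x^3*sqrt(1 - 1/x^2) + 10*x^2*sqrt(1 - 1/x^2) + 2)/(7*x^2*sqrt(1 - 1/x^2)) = -10*x^3/7 + 10*x^2/7 + 10*x/7 + 2*asec(x)/7 + C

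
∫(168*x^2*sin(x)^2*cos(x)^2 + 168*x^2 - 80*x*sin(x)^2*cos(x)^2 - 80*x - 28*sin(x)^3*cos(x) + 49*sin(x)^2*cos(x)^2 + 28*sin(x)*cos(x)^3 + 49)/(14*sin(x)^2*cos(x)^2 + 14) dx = 4*x^3 - 20*x^2/7 + 7*x/2 + log(9/8 - cos(4*x)/8) + C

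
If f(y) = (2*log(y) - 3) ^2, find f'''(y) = (16*log(y) - 48)/y^3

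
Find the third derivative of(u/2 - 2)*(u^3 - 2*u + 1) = 12*u - 12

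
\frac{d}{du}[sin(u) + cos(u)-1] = -sin(u) + cos(u)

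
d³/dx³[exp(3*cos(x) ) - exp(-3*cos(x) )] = 3*(-9*exp(6*cos(x))*sin(x)^2 + 9*exp(6*cos(x))*cos(x) + exp(6*cos(x)) - 9*sin(x)^2 - 9*cos(x) + 1)*exp(-3*cos(x))*sin(x)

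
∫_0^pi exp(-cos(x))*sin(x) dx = E - exp(-1)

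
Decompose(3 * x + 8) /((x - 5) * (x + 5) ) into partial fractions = 7/(10*(x + 5)) + 23/(10*(x - 5))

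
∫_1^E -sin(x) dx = cos(E) - cos(1)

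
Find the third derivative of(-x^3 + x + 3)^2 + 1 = 120*x^3 - 48*x - 36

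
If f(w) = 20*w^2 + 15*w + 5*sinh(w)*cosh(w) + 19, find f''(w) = 10*sinh(2*w) + 40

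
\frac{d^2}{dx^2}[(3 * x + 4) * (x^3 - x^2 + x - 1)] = 36*x^2 + 6*x - 2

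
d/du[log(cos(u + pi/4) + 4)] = -sin(u + pi/4)/(cos(u + pi/4) + 4)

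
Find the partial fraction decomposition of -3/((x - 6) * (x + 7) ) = 3/(13*(x + 7)) - 3/(13*(x - 6))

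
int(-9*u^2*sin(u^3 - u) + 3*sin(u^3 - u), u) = 3*cos(u^3 - u) + C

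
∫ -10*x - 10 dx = -5*x^2 - 10*x + C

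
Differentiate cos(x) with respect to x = -sin(x)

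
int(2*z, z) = z^2 + C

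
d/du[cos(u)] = -sin(u)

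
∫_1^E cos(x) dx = -sin(1) + sin(E)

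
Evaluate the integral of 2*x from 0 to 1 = 1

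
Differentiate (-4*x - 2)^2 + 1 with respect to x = 32*x + 16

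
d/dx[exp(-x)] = -exp(-x)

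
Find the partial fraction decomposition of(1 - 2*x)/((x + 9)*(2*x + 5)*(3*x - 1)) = 3/(476*(3*x - 1)) - 24/(221*(2*x + 5)) + 19/(364*(x + 9))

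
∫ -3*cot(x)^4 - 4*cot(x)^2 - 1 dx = cot(x)/sin(x)^2 + C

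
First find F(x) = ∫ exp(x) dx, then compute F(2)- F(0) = -1 + exp(2)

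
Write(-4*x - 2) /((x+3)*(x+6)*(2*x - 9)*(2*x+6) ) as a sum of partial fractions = -16/(945*(2*x - 9)) - 11/(189*(x + 6)) + 1/(15*(x + 3)) - 1/(9*(x + 3)^2)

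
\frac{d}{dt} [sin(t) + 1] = cos(t)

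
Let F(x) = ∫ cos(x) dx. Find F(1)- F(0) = sin(1)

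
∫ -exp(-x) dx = exp(-x) + C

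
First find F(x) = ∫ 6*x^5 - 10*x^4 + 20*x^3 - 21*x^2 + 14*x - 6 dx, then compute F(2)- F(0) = 40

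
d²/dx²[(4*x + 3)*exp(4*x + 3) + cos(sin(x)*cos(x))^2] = 64*x*exp(3)*exp(4*x) - 2*(1 - cos(2*x))^2*cos(sin(2*x)) + 80*exp(3)*exp(4*x) - cos(2*x - sin(2*x)) - 3*cos(2*x + sin(2*x)) + 2*cos(sin(2*x))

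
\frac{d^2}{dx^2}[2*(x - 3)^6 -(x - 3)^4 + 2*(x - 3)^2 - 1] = 60*x^4 - 720*x^3 + 3228*x^2 - 6408*x + 4756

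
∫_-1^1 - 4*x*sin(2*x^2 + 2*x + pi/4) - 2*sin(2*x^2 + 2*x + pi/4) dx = -sqrt(2)/2 + cos(pi/4 + 4)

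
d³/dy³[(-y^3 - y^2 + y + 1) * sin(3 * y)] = 27*y^3*cos(3*y) + 81*y^2*sin(3*y) + 27*y^2*cos(3*y) + 54*y*sin(3*y) - 81*y*cos(3*y) - 33*sin(3*y) - 45*cos(3*y)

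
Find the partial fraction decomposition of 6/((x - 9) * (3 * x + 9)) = -1/(6*(x + 3)) + 1/(6*(x - 9))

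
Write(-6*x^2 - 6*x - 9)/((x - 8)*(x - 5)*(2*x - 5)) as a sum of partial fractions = -246/(55*(2*x - 5)) + 63/(5*(x - 5)) - 147/(11*(x - 8))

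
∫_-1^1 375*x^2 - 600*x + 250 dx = 750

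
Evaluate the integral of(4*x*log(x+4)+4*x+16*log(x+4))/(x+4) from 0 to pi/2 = 2*pi*log(pi/2 + 4)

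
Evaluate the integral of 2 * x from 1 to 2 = 3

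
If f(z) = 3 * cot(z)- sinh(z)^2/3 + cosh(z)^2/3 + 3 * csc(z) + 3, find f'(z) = -3*(cos(z) + 1)/sin(z)^2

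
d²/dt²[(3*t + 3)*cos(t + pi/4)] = -3*t*cos(t + pi/4) - 6*sin(t + pi/4) - 3*cos(t + pi/4)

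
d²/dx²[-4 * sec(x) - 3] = 4/cos(x) - 8/cos(x)^3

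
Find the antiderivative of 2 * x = x^2 + C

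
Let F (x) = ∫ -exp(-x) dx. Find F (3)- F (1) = -exp(-1) + exp(-3)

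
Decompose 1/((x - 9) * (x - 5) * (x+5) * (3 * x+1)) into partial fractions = 27/(6272*(3*x + 1)) - 1/(1960*(x + 5)) - 1/(640*(x - 5)) + 1/(1568*(x - 9))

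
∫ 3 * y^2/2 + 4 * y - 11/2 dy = y^3/2 + 2*y^2 - 11*y/2 + C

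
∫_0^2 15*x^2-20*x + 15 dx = 30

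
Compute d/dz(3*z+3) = 3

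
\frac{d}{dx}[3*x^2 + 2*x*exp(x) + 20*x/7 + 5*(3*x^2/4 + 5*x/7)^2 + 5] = 45*x^3/4 + 225*x^2/14 + 2*x*exp(x) + 544*x/49 + 2*exp(x) + 20/7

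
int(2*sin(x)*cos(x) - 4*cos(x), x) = (sin(x) - 2)^2 + C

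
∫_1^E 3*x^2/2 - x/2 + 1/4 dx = -exp(2)/4 - 1/2 + E/4 + exp(3)/2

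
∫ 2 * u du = u^2 + C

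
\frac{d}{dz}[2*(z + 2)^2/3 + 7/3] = 4*z/3 + 8/3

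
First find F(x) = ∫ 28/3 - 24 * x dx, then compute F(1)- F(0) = -8/3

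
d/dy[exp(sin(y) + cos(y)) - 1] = sqrt(2)*exp(sin(y))*exp(cos(y))*cos(y + pi/4)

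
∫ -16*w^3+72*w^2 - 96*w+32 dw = -4*w^4 + 24*w^3 - 48*w^2 + 32*w + C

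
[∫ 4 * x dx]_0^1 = 2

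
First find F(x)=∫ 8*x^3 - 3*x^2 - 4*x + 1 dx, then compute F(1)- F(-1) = 0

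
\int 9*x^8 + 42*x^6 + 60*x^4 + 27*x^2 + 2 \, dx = x^9 + 6*x^7 + 12*x^5 + 9*x^3 + 2*x + C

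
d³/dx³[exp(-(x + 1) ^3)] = (-27*x^6 - 162*x^5 - 405*x^4 - 486*x^3 - 243*x^2 + 21)*exp(-x^3 - 3*x^2 - 3*x - 1)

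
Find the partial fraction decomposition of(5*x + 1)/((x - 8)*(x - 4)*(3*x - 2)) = 39/(220*(3*x - 2)) - 21/(40*(x - 4)) + 41/(88*(x - 8))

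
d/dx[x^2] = 2*x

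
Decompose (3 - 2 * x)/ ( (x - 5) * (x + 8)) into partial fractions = -19/(13*(x + 8)) - 7/(13*(x - 5))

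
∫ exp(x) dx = exp(x) + C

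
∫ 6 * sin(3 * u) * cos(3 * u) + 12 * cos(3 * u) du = (sin(3*u) + 2)^2 + C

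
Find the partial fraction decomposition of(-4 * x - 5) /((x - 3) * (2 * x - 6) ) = -2/(x - 3) - 17/(2*(x - 3)^2)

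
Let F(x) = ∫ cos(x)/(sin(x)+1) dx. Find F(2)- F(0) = log(sin(2) + 1)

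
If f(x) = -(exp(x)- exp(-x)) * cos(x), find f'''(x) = 2*sqrt(2)*(exp(2*x)*sin(x + pi/4) + cos(x + pi/4))*exp(-x)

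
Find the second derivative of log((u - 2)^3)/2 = -3/(2*u^2 - 8*u + 8)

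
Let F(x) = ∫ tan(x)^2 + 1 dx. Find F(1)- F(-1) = 2*tan(1)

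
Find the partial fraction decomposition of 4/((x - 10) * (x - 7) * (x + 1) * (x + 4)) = -2/(231*(x + 4)) + 1/(66*(x + 1)) - 1/(66*(x - 7)) + 2/(231*(x - 10))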